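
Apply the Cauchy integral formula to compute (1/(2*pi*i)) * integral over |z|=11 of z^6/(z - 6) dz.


Step 1: f(z) = z^6, a = 6 is inside |z| = 11
Step 2: By Cauchy integral formula: (1/(2pi*i)) * integral = f(a)
Step 3: f(6) = 6^6 = 46656

46656


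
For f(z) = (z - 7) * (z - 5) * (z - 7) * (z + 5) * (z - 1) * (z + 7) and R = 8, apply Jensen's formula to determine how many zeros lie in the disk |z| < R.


Jensen's formula: (1/2pi)*integral log|f(Re^it)|dt = log|f(0)| + sum_{|a_k|<R} log(R/|a_k|)
Step 1: f(0) = (-7) * (-5) * (-7) * 5 * (-1) * 7 = 8575
Step 2: log|f(0)| = log|7| + log|5| + log|7| + log|-5| + log|1| + log|-7| = 9.0566
Step 3: Zeros inside |z| < 8: 7, 5, 7, -5, 1, -7
Step 4: Jensen sum = log(8/7) + log(8/5) + log(8/7) + log(8/5) + log(8/1) + log(8/7) = 3.42
Step 5: n(R) = number of terms in the Jensen sum = count of zeros inside |z| < 8 = 6

6


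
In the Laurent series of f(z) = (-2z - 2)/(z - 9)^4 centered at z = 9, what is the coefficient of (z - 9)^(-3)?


Step 1: Write the numerator in powers of (z - 9): -2z - 2 = -2(z - 9) + (-2*9 - 2) = -2(z - 9) - 20
Step 2: Divide by (z - 9)^4: f(z) = -20(z - 9)^(-4) - 2(z - 9)^(-3)
Step 3: This finite sum is the Laurent series of f about z = 9.
Step 4: Coefficient of (z - 9)^(-3) = coefficient of (z - 9) in the re-centred numerator = -2

-2


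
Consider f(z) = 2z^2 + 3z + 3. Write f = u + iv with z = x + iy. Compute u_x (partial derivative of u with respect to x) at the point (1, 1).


Step 1: f(z) = 2(x+iy)^2 + 3(x+iy) + 3
Step 2: u = 2(x^2 - y^2) + 3x + 3
Step 3: u_x = 4x + 3
Step 4: At (1, 1): u_x = 4 + 3 = 7

7


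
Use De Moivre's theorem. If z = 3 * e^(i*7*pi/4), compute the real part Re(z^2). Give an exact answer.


Step 1: By De Moivre's theorem, z^2 = 3^2 * e^(i*2*7*pi/4) = 9 * (cos(7*pi/2) + i*sin(7*pi/2))
Step 2: |z|^2 = 3^2 = 9
Step 3: Reduce the angle mod 2*pi: 7*pi/2 - 2*pi = 3*pi/2
Step 4: cos(3*pi/2) = 0
Step 5: Re(z^2) = 9 * 0 = 0

0


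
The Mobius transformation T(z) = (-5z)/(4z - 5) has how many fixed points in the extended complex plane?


Step 1: Fixed points satisfy T(z) = z
Step 2: 4z^2 = 0
Step 3: Discriminant = 0^2 - 4*4*0 = 0
Step 4: Number of fixed points = 1

1


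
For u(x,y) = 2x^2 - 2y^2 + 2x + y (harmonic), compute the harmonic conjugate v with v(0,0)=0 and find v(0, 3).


Step 1: v_x = -u_y = 4y - 1
Step 2: v_y = u_x = 4x + 2
Step 3: v = 4xy - x + 2y + C
Step 4: v(0,0) = 0 => C = 0
Step 5: v(0, 3) = 6

6


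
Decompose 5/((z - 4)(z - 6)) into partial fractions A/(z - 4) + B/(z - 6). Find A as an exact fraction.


Step 1: Multiply both sides by (z - 4) and set z = 4
Step 2: A = 5 / (4 - 6)
Step 3: A = 5 / (-2)
Step 4: A = -5/2

-5/2


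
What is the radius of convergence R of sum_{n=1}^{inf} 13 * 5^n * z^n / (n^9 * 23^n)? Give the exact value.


Step 1: General term a_n = 13 * 5^n / (n^9 * 23^n)
Step 2: By the root test, |a_n|^(1/n) = 13^(1/n) * 5 / (n^(9/n) * 23) -> 5/23 as n -> infinity (since 13^(1/n) -> 1 and n^(9/n) -> 1)
Step 3: R = 1/lim|a_n|^(1/n) = 23/5

23/5


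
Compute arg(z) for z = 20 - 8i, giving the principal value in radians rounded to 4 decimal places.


Step 1: z = 20 - 8i
Step 2: arg(z) = atan2(-8, 20)
Step 3: arg(z) = -0.3805

-0.3805


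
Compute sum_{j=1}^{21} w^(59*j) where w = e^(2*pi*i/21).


Step 1: The sum sum_{j=1}^{n} w^(k*j) equals n if n | k, else 0.
Step 2: Here n = 21, k = 59
Step 3: Does n divide k? 21 | 59 -> False
Step 4: Sum = 0

0


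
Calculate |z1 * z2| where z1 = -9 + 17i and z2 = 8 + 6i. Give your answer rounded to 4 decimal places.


Step 1: |z1| = sqrt((-9)^2 + 17^2) = sqrt(370)
Step 2: |z2| = sqrt(8^2 + 6^2) = sqrt(100)
Step 3: |z1*z2| = |z1|*|z2| = sqrt(370) * sqrt(100) = sqrt(370 * 100) = sqrt(37000)
Step 4: = 192.3538

192.3538


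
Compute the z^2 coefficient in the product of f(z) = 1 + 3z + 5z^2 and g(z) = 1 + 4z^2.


Step 1: z^2 term in f*g comes from: (1)*(4z^2) + (3z)*(0) + (5z^2)*(1)
Step 2: = 4 + 0 + 5
Step 3: = 9

9


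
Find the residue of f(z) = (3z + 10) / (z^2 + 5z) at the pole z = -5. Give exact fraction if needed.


Step 1: Q(z) = z^2 + 5z = (z + 5)(z)
Step 2: Q'(z) = 2z + 5
Step 3: Q'(-5) = -5, P(-5) = -5
Step 4: Res = P(-5)/Q'(-5) = -5/(-5) = 1

1


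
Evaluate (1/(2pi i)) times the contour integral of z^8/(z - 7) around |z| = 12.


Step 1: f(z) = z^8, a = 7 is inside |z| = 12
Step 2: By Cauchy integral formula: (1/(2pi*i)) * integral = f(a)
Step 3: f(7) = 7^8 = 5764801

5764801


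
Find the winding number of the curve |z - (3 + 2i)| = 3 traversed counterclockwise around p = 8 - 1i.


Step 1: Center c = (3, 2), radius = 3
Step 2: |p - c|^2 = 5^2 + (-3)^2 = 34
Step 3: r^2 = 9
Step 4: |p-c| > r so winding number = 0

0


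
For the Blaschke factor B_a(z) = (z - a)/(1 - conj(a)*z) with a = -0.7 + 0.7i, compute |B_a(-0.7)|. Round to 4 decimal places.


Step 1: Numerator z0 - a = -0.7 - (-0.7 + 0.7i) = 0 - 0.7i
Step 2: Denominator 1 - conj(a)*z0 = 1 - (-0.7 - 0.7i)*(-0.7) = 0.51 - 0.49i
Step 3: |z0 - a|^2 = 0^2 + (-0.7)^2 = 0.49; |1 - conj(a)*z0|^2 = 0.51^2 + (-0.49)^2 = 0.5002
Step 4: |B_a(-0.7)| = sqrt(0.49 / 0.5002) = sqrt(0.979608)
Step 5: = 0.9898

0.9898


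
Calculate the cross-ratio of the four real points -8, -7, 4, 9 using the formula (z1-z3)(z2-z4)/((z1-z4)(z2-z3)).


Step 1: (z1-z3)(z2-z4) = (-12) * (-16) = 192
Step 2: (z1-z4)(z2-z3) = (-17) * (-11) = 187
Step 3: Cross-ratio = 192/187 = 192/187

192/187


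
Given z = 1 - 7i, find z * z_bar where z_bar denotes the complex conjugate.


Step 1: conj(z) = 1 + 7i
Step 2: z * conj(z) = 1^2 + (-7)^2
Step 3: = 1 + 49 = 50

50


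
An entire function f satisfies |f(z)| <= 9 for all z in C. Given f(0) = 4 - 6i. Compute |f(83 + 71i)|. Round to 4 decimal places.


Step 1: By Liouville's theorem, a bounded entire function is constant.
Step 2: f(z) = f(0) = 4 - 6i for all z.
Step 3: |f(w)| = |4 - 6i| = sqrt(16 + 36)
Step 4: = 7.2111

7.2111


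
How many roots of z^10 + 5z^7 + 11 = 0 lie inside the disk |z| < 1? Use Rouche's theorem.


Step 1: On |z| = 1 the three terms have sizes |z^10| = 1^10 = 1, |5z^7| = 5*1^7 = 5, |11| = 11
Step 2: The dominant term is g(z) = 11; let h(z) = z^10 + 5z^7 so f = g + h
Step 3: On |z| = 1: |g| = 11 and |h| <= 1 + 5 = 6
Step 4: Since 11 > 6, |h| < |g| on |z| = 1, so by Rouche f has the same number of zeros as g inside |z| < 1
Step 5: g(z) = 11 is a nonzero constant with no zeros inside |z| < 1. Answer = 0

0


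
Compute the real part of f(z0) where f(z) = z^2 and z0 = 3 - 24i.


Step 1: z0 = 3 - 24i
Step 2: z0^2 = 3^2 - (-24)^2 - 144i
Step 3: real part = 9 - 576 = -567

-567


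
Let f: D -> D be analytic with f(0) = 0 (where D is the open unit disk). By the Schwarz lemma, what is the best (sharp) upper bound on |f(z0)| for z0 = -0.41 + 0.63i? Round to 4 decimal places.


Step 1: Schwarz lemma: if f: D -> D is analytic with f(0) = 0, then |f(z)| <= |z| for all z in D, and this is sharp (f(z) = z).
Step 2: |z0|^2 = (-0.41)^2 + 0.63^2 = 0.565
Step 3: |z0| = sqrt(0.565) = 0.751665
Step 4: Best bound = |z0| = 0.7517

0.7517


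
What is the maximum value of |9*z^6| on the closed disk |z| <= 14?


Step 1: On |z| = 14, |f(z)| = 9 * |z|^6 = 9 * 14^6
Step 2: By maximum modulus principle, maximum is on boundary.
Step 3: Maximum = 9 * 7529536 = 67765824

67765824


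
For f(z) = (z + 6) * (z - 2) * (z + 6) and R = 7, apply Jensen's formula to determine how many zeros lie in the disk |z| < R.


Jensen's formula: (1/2pi)*integral log|f(Re^it)|dt = log|f(0)| + sum_{|a_k|<R} log(R/|a_k|)
Step 1: f(0) = 6 * (-2) * 6 = -72
Step 2: log|f(0)| = log|-6| + log|2| + log|-6| = 4.2767
Step 3: Zeros inside |z| < 7: -6, 2, -6
Step 4: Jensen sum = log(7/6) + log(7/2) + log(7/6) = 1.5611
Step 5: n(R) = number of terms in the Jensen sum = count of zeros inside |z| < 7 = 3

3


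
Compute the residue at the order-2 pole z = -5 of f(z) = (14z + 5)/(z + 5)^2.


Step 1: Pole of order 2 at z = -5
Step 2: Res = lim d/dz [(z + 5)^2 * f(z)] as z -> -5
Step 3: (z + 5)^2 * f(z) = 14z + 5
Step 4: d/dz[14z + 5] = 14

14


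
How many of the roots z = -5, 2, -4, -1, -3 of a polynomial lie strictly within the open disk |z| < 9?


Step 1: Check each root:
  z = -5: |-5| = 5 < 9
  z = 2: |2| = 2 < 9
  z = -4: |-4| = 4 < 9
  z = -1: |-1| = 1 < 9
  z = -3: |-3| = 3 < 9
Step 2: Count = 5

5


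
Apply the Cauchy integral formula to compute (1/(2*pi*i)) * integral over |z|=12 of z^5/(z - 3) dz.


Step 1: f(z) = z^5, a = 3 is inside |z| = 12
Step 2: By Cauchy integral formula: (1/(2pi*i)) * integral = f(a)
Step 3: f(3) = 3^5 = 243

243


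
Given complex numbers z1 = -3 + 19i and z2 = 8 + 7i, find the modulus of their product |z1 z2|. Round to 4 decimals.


Step 1: |z1| = sqrt((-3)^2 + 19^2) = sqrt(370)
Step 2: |z2| = sqrt(8^2 + 7^2) = sqrt(113)
Step 3: |z1*z2| = |z1|*|z2| = sqrt(370) * sqrt(113) = sqrt(370 * 113) = sqrt(41810)
Step 4: = 204.4749

204.4749


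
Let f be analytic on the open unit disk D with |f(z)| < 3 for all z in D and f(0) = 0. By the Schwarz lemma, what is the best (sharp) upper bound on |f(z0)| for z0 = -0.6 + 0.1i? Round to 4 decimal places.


Step 1: g = f/3 maps D -> D with g(0) = 0, so by the Schwarz lemma |g(z)| <= |z|, i.e. |f(z)| <= 3|z|; this is sharp (f(z) = 3z).
Step 2: |z0|^2 = (-0.6)^2 + 0.1^2 = 0.37
Step 3: |z0| = sqrt(0.37) = 0.608276
Step 4: Best bound = 3 * |z0| = 3 * 0.608276 = 1.8248

1.8248


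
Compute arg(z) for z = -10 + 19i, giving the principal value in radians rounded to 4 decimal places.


Step 1: z = -10 + 19i
Step 2: arg(z) = atan2(19, -10)
Step 3: arg(z) = 2.0553

2.0553


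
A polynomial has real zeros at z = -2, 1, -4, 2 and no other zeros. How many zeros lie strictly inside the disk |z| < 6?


Step 1: Check each root:
  z = -2: |-2| = 2 < 6
  z = 1: |1| = 1 < 6
  z = -4: |-4| = 4 < 6
  z = 2: |2| = 2 < 6
Step 2: Count = 4

4


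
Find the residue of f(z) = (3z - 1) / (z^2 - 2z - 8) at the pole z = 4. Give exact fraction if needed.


Step 1: Q(z) = z^2 - 2z - 8 = (z - 4)(z + 2)
Step 2: Q'(z) = 2z - 2
Step 3: Q'(4) = 6, P(4) = 11
Step 4: Res = P(4)/Q'(4) = 11/6 = 11/6

11/6


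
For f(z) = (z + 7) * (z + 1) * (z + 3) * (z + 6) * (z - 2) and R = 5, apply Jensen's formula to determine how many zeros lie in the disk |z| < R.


Jensen's formula: (1/2pi)*integral log|f(Re^it)|dt = log|f(0)| + sum_{|a_k|<R} log(R/|a_k|)
Step 1: f(0) = 7 * 1 * 3 * 6 * (-2) = -252
Step 2: log|f(0)| = log|-7| + log|-1| + log|-3| + log|-6| + log|2| = 5.5294
Step 3: Zeros inside |z| < 5: -1, -3, 2
Step 4: Jensen sum = log(5/1) + log(5/3) + log(5/2) = 3.0366
Step 5: n(R) = number of terms in the Jensen sum = count of zeros inside |z| < 5 = 3

3


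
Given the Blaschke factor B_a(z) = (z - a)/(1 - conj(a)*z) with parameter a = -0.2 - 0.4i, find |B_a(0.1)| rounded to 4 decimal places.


Step 1: Numerator z0 - a = 0.1 - (-0.2 - 0.4i) = 0.3 + 0.4i
Step 2: Denominator 1 - conj(a)*z0 = 1 - (-0.2 + 0.4i)*0.1 = 1.02 - 0.04i
Step 3: |z0 - a|^2 = 0.3^2 + 0.4^2 = 0.25; |1 - conj(a)*z0|^2 = 1.02^2 + (-0.04)^2 = 1.042
Step 4: |B_a(0.1)| = sqrt(0.25 / 1.042) = sqrt(0.239923)
Step 5: = 0.4898

0.4898


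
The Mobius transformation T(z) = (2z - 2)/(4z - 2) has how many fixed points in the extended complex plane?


Step 1: Fixed points satisfy T(z) = z
Step 2: 4z^2 - 4z + 2 = 0
Step 3: Discriminant = (-4)^2 - 4*4*2 = -16
Step 4: Number of fixed points = 2

2


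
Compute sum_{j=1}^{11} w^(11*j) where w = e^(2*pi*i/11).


Step 1: The sum sum_{j=1}^{n} w^(k*j) equals n if n | k, else 0.
Step 2: Here n = 11, k = 11
Step 3: Does n divide k? 11 | 11 -> True
Step 4: Sum = 11

11


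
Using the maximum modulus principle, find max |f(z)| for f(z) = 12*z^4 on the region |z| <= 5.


Step 1: On |z| = 5, |f(z)| = 12 * |z|^4 = 12 * 5^4
Step 2: By maximum modulus principle, maximum is on boundary.
Step 3: Maximum = 12 * 625 = 7500

7500


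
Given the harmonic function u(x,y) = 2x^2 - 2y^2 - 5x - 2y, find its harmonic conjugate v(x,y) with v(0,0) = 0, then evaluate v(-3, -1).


Step 1: v_x = -u_y = 4y + 2
Step 2: v_y = u_x = 4x - 5
Step 3: v = 4xy + 2x - 5y + C
Step 4: v(0,0) = 0 => C = 0
Step 5: v(-3, -1) = 11

11


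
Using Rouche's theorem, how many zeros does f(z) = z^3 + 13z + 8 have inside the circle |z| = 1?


Step 1: On |z| = 1 the three terms have sizes |z^3| = 1^3 = 1, |13z| = 13*1 = 13, |8| = 8
Step 2: The dominant term is g(z) = 13z; let h(z) = z^3 + 8 so f = g + h
Step 3: On |z| = 1: |g| = 13 and |h| <= 1 + 8 = 9
Step 4: Since 13 > 9, |h| < |g| on |z| = 1, so by Rouche f has the same number of zeros as g inside |z| < 1
Step 5: g(z) = 13z has 1 zero (at the origin, multiplicity 1) inside |z| < 1. Answer = 1

1


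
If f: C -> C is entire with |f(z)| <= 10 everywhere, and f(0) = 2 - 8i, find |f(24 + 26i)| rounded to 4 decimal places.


Step 1: By Liouville's theorem, a bounded entire function is constant.
Step 2: f(z) = f(0) = 2 - 8i for all z.
Step 3: |f(w)| = |2 - 8i| = sqrt(4 + 64)
Step 4: = 8.2462

8.2462


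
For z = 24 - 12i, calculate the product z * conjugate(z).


Step 1: conj(z) = 24 + 12i
Step 2: z * conj(z) = 24^2 + (-12)^2
Step 3: = 576 + 144 = 720

720


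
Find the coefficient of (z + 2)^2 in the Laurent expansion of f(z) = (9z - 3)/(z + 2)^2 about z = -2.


Step 1: Write the numerator in powers of (z + 2): 9z - 3 = 9(z + 2) + (9*(-2) - 3) = 9(z + 2) - 21
Step 2: Divide by (z + 2)^2: f(z) = -21(z + 2)^(-2) + 9(z + 2)^(-1)
Step 3: This finite sum is the Laurent series of f about z = -2.
Step 4: Only the powers -2 and -1 appear, so the coefficient of (z + 2)^2 = 0

0


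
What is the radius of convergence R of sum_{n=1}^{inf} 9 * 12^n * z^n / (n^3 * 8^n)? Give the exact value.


Step 1: General term a_n = 9 * 12^n / (n^3 * 8^n)
Step 2: By the root test, |a_n|^(1/n) = 9^(1/n) * 12 / (n^(3/n) * 8) -> 12/8 as n -> infinity (since 9^(1/n) -> 1 and n^(3/n) -> 1)
Step 3: R = 1/lim|a_n|^(1/n) = 8/12 = 2/3

2/3


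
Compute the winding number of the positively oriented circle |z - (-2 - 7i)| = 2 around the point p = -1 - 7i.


Step 1: Center c = (-2, -7), radius = 2
Step 2: |p - c|^2 = 1^2 + 0^2 = 1
Step 3: r^2 = 4
Step 4: |p-c| < r so winding number = 1

1


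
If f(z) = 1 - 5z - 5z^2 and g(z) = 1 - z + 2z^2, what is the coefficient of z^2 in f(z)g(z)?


Step 1: z^2 term in f*g comes from: (1)*(2z^2) + (-5z)*(-z) + (-5z^2)*(1)
Step 2: = 2 + 5 - 5
Step 3: = 2

2


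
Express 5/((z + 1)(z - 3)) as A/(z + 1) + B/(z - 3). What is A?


Step 1: Multiply both sides by (z + 1) and set z = -1
Step 2: A = 5 / (-1 - 3)
Step 3: A = 5 / (-4)
Step 4: A = -5/4

-5/4


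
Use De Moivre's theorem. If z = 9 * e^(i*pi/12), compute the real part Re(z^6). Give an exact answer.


Step 1: By De Moivre's theorem, z^6 = 9^6 * e^(i*6*pi/12) = 531441 * (cos(pi/2) + i*sin(pi/2))
Step 2: |z|^6 = 9^6 = 531441
Step 3: The angle pi/2 already lies in [0, 2*pi)
Step 4: cos(pi/2) = 0
Step 5: Re(z^6) = 531441 * 0 = 0

0


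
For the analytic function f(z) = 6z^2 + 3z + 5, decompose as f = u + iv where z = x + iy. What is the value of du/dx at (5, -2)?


Step 1: f(z) = 6(x+iy)^2 + 3(x+iy) + 5
Step 2: u = 6(x^2 - y^2) + 3x + 5
Step 3: u_x = 12x + 3
Step 4: At (5, -2): u_x = 60 + 3 = 63

63


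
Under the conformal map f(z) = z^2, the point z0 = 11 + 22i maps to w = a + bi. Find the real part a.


Step 1: z0 = 11 + 22i
Step 2: z0^2 = 11^2 - 22^2 + 484i
Step 3: real part = 121 - 484 = -363

-363


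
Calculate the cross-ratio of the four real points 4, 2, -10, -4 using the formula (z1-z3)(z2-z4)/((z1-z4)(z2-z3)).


Step 1: (z1-z3)(z2-z4) = 14 * 6 = 84
Step 2: (z1-z4)(z2-z3) = 8 * 12 = 96
Step 3: Cross-ratio = 84/96 = 7/8

7/8


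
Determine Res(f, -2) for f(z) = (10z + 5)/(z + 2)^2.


Step 1: Pole of order 2 at z = -2
Step 2: Res = lim d/dz [(z + 2)^2 * f(z)] as z -> -2
Step 3: (z + 2)^2 * f(z) = 10z + 5
Step 4: d/dz[10z + 5] = 10

10


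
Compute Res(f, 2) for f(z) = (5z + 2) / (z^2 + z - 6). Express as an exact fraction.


Step 1: Q(z) = z^2 + z - 6 = (z - 2)(z + 3)
Step 2: Q'(z) = 2z + 1
Step 3: Q'(2) = 5, P(2) = 12
Step 4: Res = P(2)/Q'(2) = 12/5 = 12/5

12/5


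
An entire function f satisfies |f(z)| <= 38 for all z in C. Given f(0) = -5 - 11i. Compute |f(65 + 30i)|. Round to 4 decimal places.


Step 1: By Liouville's theorem, a bounded entire function is constant.
Step 2: f(z) = f(0) = -5 - 11i for all z.
Step 3: |f(w)| = |-5 - 11i| = sqrt(25 + 121)
Step 4: = 12.083

12.083


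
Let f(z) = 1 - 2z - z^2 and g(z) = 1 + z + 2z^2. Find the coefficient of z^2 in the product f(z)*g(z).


Step 1: z^2 term in f*g comes from: (1)*(2z^2) + (-2z)*(z) + (-z^2)*(1)
Step 2: = 2 - 2 - 1
Step 3: = -1

-1


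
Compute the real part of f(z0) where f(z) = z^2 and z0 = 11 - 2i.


Step 1: z0 = 11 - 2i
Step 2: z0^2 = 11^2 - (-2)^2 - 44i
Step 3: real part = 121 - 4 = 117

117


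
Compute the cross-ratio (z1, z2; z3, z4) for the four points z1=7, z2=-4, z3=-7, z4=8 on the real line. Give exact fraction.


Step 1: (z1-z3)(z2-z4) = 14 * (-12) = -168
Step 2: (z1-z4)(z2-z3) = (-1) * 3 = -3
Step 3: Cross-ratio = 168/3 = 56

56


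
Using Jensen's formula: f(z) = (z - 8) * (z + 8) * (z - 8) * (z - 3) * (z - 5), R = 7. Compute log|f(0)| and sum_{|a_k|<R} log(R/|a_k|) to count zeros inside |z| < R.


Jensen's formula: (1/2pi)*integral log|f(Re^it)|dt = log|f(0)| + sum_{|a_k|<R} log(R/|a_k|)
Step 1: f(0) = (-8) * 8 * (-8) * (-3) * (-5) = 7680
Step 2: log|f(0)| = log|8| + log|-8| + log|8| + log|3| + log|5| = 8.9464
Step 3: Zeros inside |z| < 7: 3, 5
Step 4: Jensen sum = log(7/3) + log(7/5) = 1.1838
Step 5: n(R) = number of terms in the Jensen sum = count of zeros inside |z| < 7 = 2

2


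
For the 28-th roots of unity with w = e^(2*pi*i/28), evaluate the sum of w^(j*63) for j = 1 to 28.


Step 1: The sum sum_{j=1}^{n} w^(k*j) equals n if n | k, else 0.
Step 2: Here n = 28, k = 63
Step 3: Does n divide k? 28 | 63 -> False
Step 4: Sum = 0

0


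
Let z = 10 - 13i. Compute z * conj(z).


Step 1: conj(z) = 10 + 13i
Step 2: z * conj(z) = 10^2 + (-13)^2
Step 3: = 100 + 169 = 269

269


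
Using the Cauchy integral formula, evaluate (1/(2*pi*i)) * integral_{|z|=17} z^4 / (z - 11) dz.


Step 1: f(z) = z^4, a = 11 is inside |z| = 17
Step 2: By Cauchy integral formula: (1/(2pi*i)) * integral = f(a)
Step 3: f(11) = 11^4 = 14641

14641


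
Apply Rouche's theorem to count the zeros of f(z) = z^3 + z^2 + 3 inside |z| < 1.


Step 1: On |z| = 1 the three terms have sizes |z^3| = 1^3 = 1, |z^2| = 1^2 = 1, |3| = 3
Step 2: The dominant term is g(z) = 3; let h(z) = z^3 + z^2 so f = g + h
Step 3: On |z| = 1: |g| = 3 and |h| <= 1 + 1 = 2
Step 4: Since 3 > 2, |h| < |g| on |z| = 1, so by Rouche f has the same number of zeros as g inside |z| < 1
Step 5: g(z) = 3 is a nonzero constant with no zeros inside |z| < 1. Answer = 0

0


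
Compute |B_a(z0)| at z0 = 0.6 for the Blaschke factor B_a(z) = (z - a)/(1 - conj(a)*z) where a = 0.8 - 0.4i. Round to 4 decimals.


Step 1: Numerator z0 - a = 0.6 - (0.8 - 0.4i) = -0.2 + 0.4i
Step 2: Denominator 1 - conj(a)*z0 = 1 - (0.8 + 0.4i)*0.6 = 0.52 - 0.24i
Step 3: |z0 - a|^2 = (-0.2)^2 + 0.4^2 = 0.2; |1 - conj(a)*z0|^2 = 0.52^2 + (-0.24)^2 = 0.328
Step 4: |B_a(0.6)| = sqrt(0.2 / 0.328) = sqrt(0.609756)
Step 5: = 0.7809

0.7809


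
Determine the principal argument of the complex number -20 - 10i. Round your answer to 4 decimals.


Step 1: z = -20 - 10i
Step 2: arg(z) = atan2(-10, -20)
Step 3: arg(z) = -2.6779

-2.6779


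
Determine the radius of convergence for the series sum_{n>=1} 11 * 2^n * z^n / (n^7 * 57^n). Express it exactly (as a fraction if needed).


Step 1: General term a_n = 11 * 2^n / (n^7 * 57^n)
Step 2: By the root test, |a_n|^(1/n) = 11^(1/n) * 2 / (n^(7/n) * 57) -> 2/57 as n -> infinity (since 11^(1/n) -> 1 and n^(7/n) -> 1)
Step 3: R = 1/lim|a_n|^(1/n) = 57/2

57/2


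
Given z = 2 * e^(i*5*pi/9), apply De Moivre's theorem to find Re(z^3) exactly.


Step 1: By De Moivre's theorem, z^3 = 2^3 * e^(i*3*5*pi/9) = 8 * (cos(5*pi/3) + i*sin(5*pi/3))
Step 2: |z|^3 = 2^3 = 8
Step 3: The angle 5*pi/3 already lies in [0, 2*pi)
Step 4: cos(5*pi/3) = 1/2
Step 5: Re(z^3) = 8 * 1/2 = 4

4


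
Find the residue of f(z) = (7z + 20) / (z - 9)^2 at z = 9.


Step 1: Pole of order 2 at z = 9
Step 2: Res = lim d/dz [(z - 9)^2 * f(z)] as z -> 9
Step 3: (z - 9)^2 * f(z) = 7z + 20
Step 4: d/dz[7z + 20] = 7

7


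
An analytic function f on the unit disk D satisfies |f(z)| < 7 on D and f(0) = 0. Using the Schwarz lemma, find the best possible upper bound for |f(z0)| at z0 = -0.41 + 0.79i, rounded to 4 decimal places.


Step 1: g = f/7 maps D -> D with g(0) = 0, so by the Schwarz lemma |g(z)| <= |z|, i.e. |f(z)| <= 7|z|; this is sharp (f(z) = 7z).
Step 2: |z0|^2 = (-0.41)^2 + 0.79^2 = 0.7922
Step 3: |z0| = sqrt(0.7922) = 0.890056
Step 4: Best bound = 7 * |z0| = 7 * 0.890056 = 6.2304

6.2304


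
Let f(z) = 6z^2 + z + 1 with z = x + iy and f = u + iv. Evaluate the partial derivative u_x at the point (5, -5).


Step 1: f(z) = 6(x+iy)^2 + (x+iy) + 1
Step 2: u = 6(x^2 - y^2) + x + 1
Step 3: u_x = 12x + 1
Step 4: At (5, -5): u_x = 60 + 1 = 61

61


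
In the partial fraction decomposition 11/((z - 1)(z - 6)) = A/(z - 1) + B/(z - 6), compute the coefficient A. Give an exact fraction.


Step 1: Multiply both sides by (z - 1) and set z = 1
Step 2: A = 11 / (1 - 6)
Step 3: A = 11 / (-5)
Step 4: A = -11/5

-11/5


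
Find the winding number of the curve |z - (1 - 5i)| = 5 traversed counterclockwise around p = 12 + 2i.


Step 1: Center c = (1, -5), radius = 5
Step 2: |p - c|^2 = 11^2 + 7^2 = 170
Step 3: r^2 = 25
Step 4: |p-c| > r so winding number = 0

0


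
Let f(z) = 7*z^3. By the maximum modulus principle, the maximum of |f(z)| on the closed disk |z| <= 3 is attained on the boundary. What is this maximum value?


Step 1: On |z| = 3, |f(z)| = 7 * |z|^3 = 7 * 3^3
Step 2: By maximum modulus principle, maximum is on boundary.
Step 3: Maximum = 7 * 27 = 189

189


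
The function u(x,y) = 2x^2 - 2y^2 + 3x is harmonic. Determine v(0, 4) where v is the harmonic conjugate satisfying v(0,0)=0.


Step 1: v_x = -u_y = 4y + 0
Step 2: v_y = u_x = 4x + 3
Step 3: v = 4xy + 3y + C
Step 4: v(0,0) = 0 => C = 0
Step 5: v(0, 4) = 12

12


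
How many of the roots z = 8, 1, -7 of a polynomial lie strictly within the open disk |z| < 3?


Step 1: Check each root:
  z = 8: |8| = 8 >= 3
  z = 1: |1| = 1 < 3
  z = -7: |-7| = 7 >= 3
Step 2: Count = 1

1


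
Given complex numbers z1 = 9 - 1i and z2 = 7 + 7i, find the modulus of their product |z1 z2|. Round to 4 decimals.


Step 1: |z1| = sqrt(9^2 + (-1)^2) = sqrt(82)
Step 2: |z2| = sqrt(7^2 + 7^2) = sqrt(98)
Step 3: |z1*z2| = |z1|*|z2| = sqrt(82) * sqrt(98) = sqrt(82 * 98) = sqrt(8036)
Step 4: = 89.6437

89.6437


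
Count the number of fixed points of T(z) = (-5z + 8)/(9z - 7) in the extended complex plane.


Step 1: Fixed points satisfy T(z) = z
Step 2: 9z^2 - 2z - 8 = 0
Step 3: Discriminant = (-2)^2 - 4*9*(-8) = 292
Step 4: Number of fixed points = 2

2


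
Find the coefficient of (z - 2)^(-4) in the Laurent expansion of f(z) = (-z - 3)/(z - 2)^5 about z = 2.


Step 1: Write the numerator in powers of (z - 2): -z - 3 = -(z - 2) + (-1*2 - 3) = -(z - 2) - 5
Step 2: Divide by (z - 2)^5: f(z) = -5(z - 2)^(-5) - (z - 2)^(-4)
Step 3: This finite sum is the Laurent series of f about z = 2.
Step 4: Coefficient of (z - 2)^(-4) = coefficient of (z - 2) in the re-centred numerator = -1

-1


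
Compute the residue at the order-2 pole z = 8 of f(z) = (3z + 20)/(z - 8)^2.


Step 1: Pole of order 2 at z = 8
Step 2: Res = lim d/dz [(z - 8)^2 * f(z)] as z -> 8
Step 3: (z - 8)^2 * f(z) = 3z + 20
Step 4: d/dz[3z + 20] = 3

3


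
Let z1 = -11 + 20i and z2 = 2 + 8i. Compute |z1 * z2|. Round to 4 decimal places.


Step 1: |z1| = sqrt((-11)^2 + 20^2) = sqrt(521)
Step 2: |z2| = sqrt(2^2 + 8^2) = sqrt(68)
Step 3: |z1*z2| = |z1|*|z2| = sqrt(521) * sqrt(68) = sqrt(521 * 68) = sqrt(35428)
Step 4: = 188.2233

188.2233


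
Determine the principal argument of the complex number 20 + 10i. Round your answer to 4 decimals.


Step 1: z = 20 + 10i
Step 2: arg(z) = atan2(10, 20)
Step 3: arg(z) = 0.4636

0.4636


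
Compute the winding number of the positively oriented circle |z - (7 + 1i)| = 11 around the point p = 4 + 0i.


Step 1: Center c = (7, 1), radius = 11
Step 2: |p - c|^2 = (-3)^2 + (-1)^2 = 10
Step 3: r^2 = 121
Step 4: |p-c| < r so winding number = 1

1


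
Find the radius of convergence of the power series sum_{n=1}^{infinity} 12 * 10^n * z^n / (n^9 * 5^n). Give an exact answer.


Step 1: General term a_n = 12 * 10^n / (n^9 * 5^n)
Step 2: By the root test, |a_n|^(1/n) = 12^(1/n) * 10 / (n^(9/n) * 5) -> 10/5 as n -> infinity (since 12^(1/n) -> 1 and n^(9/n) -> 1)
Step 3: R = 1/lim|a_n|^(1/n) = 5/10 = 1/2

1/2


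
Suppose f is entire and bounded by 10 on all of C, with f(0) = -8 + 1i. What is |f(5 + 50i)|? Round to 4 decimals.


Step 1: By Liouville's theorem, a bounded entire function is constant.
Step 2: f(z) = f(0) = -8 + 1i for all z.
Step 3: |f(w)| = |-8 + 1i| = sqrt(64 + 1)
Step 4: = 8.0623

8.0623


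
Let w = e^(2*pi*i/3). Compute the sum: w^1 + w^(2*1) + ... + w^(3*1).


Step 1: The sum sum_{j=1}^{n} w^(k*j) equals n if n | k, else 0.
Step 2: Here n = 3, k = 1
Step 3: Does n divide k? 3 | 1 -> False
Step 4: Sum = 0

0


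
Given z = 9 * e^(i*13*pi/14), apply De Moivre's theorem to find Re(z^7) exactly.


Step 1: By De Moivre's theorem, z^7 = 9^7 * e^(i*7*13*pi/14) = 4782969 * (cos(13*pi/2) + i*sin(13*pi/2))
Step 2: |z|^7 = 9^7 = 4782969
Step 3: Reduce the angle mod 2*pi: 13*pi/2 - 6*pi = pi/2
Step 4: cos(pi/2) = 0
Step 5: Re(z^7) = 4782969 * 0 = 0

0


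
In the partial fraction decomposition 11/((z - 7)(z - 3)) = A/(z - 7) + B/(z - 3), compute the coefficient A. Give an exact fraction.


Step 1: Multiply both sides by (z - 7) and set z = 7
Step 2: A = 11 / (7 - 3)
Step 3: A = 11 / 4
Step 4: A = 11/4

11/4


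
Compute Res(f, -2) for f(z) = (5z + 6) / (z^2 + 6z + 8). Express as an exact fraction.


Step 1: Q(z) = z^2 + 6z + 8 = (z + 2)(z + 4)
Step 2: Q'(z) = 2z + 6
Step 3: Q'(-2) = 2, P(-2) = -4
Step 4: Res = P(-2)/Q'(-2) = -4/2 = -2

-2


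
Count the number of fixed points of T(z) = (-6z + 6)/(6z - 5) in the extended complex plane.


Step 1: Fixed points satisfy T(z) = z
Step 2: 6z^2 + z - 6 = 0
Step 3: Discriminant = 1^2 - 4*6*(-6) = 145
Step 4: Number of fixed points = 2

2


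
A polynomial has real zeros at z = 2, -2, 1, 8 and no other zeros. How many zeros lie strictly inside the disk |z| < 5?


Step 1: Check each root:
  z = 2: |2| = 2 < 5
  z = -2: |-2| = 2 < 5
  z = 1: |1| = 1 < 5
  z = 8: |8| = 8 >= 5
Step 2: Count = 3

3


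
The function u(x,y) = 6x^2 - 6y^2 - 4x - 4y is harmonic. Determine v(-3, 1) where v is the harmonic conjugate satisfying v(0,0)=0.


Step 1: v_x = -u_y = 12y + 4
Step 2: v_y = u_x = 12x - 4
Step 3: v = 12xy + 4x - 4y + C
Step 4: v(0,0) = 0 => C = 0
Step 5: v(-3, 1) = -52

-52


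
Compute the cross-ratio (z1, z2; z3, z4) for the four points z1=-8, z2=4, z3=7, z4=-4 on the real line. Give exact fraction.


Step 1: (z1-z3)(z2-z4) = (-15) * 8 = -120
Step 2: (z1-z4)(z2-z3) = (-4) * (-3) = 12
Step 3: Cross-ratio = -120/12 = -10

-10


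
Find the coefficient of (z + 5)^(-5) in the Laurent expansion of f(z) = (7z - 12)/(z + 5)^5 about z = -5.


Step 1: Write the numerator in powers of (z + 5): 7z - 12 = 7(z + 5) + (7*(-5) - 12) = 7(z + 5) - 47
Step 2: Divide by (z + 5)^5: f(z) = -47(z + 5)^(-5) + 7(z + 5)^(-4)
Step 3: This finite sum is the Laurent series of f about z = -5.
Step 4: Coefficient of (z + 5)^(-5) = 7*(-5) - 12 = -47

-47


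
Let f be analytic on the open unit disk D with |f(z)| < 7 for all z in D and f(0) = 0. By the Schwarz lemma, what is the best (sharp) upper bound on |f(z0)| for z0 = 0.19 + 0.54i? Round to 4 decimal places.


Step 1: g = f/7 maps D -> D with g(0) = 0, so by the Schwarz lemma |g(z)| <= |z|, i.e. |f(z)| <= 7|z|; this is sharp (f(z) = 7z).
Step 2: |z0|^2 = 0.19^2 + 0.54^2 = 0.3277
Step 3: |z0| = sqrt(0.3277) = 0.572451
Step 4: Best bound = 7 * |z0| = 7 * 0.572451 = 4.0072

4.0072


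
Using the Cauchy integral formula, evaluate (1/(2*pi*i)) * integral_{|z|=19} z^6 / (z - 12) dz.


Step 1: f(z) = z^6, a = 12 is inside |z| = 19
Step 2: By Cauchy integral formula: (1/(2pi*i)) * integral = f(a)
Step 3: f(12) = 12^6 = 2985984

2985984


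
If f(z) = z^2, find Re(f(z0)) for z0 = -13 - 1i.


Step 1: z0 = -13 - 1i
Step 2: z0^2 = (-13)^2 - (-1)^2 + 26i
Step 3: real part = 169 - 1 = 168

168


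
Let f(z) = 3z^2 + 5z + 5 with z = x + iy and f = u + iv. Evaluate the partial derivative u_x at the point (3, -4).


Step 1: f(z) = 3(x+iy)^2 + 5(x+iy) + 5
Step 2: u = 3(x^2 - y^2) + 5x + 5
Step 3: u_x = 6x + 5
Step 4: At (3, -4): u_x = 18 + 5 = 23

23


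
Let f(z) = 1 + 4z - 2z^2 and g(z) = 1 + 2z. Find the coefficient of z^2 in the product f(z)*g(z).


Step 1: z^2 term in f*g comes from: (1)*(0) + (4z)*(2z) + (-2z^2)*(1)
Step 2: = 0 + 8 - 2
Step 3: = 6

6


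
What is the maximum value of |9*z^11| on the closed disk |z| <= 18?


Step 1: On |z| = 18, |f(z)| = 9 * |z|^11 = 9 * 18^11
Step 2: By maximum modulus principle, maximum is on boundary.
Step 3: Maximum = 9 * 64268410079232 = 578415690713088

578415690713088


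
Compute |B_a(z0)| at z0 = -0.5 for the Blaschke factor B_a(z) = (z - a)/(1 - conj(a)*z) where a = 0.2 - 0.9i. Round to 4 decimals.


Step 1: Numerator z0 - a = -0.5 - (0.2 - 0.9i) = -0.7 + 0.9i
Step 2: Denominator 1 - conj(a)*z0 = 1 - (0.2 + 0.9i)*(-0.5) = 1.1 + 0.45i
Step 3: |z0 - a|^2 = (-0.7)^2 + 0.9^2 = 1.3; |1 - conj(a)*z0|^2 = 1.1^2 + 0.45^2 = 1.4125
Step 4: |B_a(-0.5)| = sqrt(1.3 / 1.4125) = sqrt(0.920354)
Step 5: = 0.9594

0.9594


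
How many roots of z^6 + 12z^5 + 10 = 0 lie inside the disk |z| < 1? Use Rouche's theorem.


Step 1: On |z| = 1 the three terms have sizes |z^6| = 1^6 = 1, |12z^5| = 12*1^5 = 12, |10| = 10
Step 2: The dominant term is g(z) = 12z^5; let h(z) = z^6 + 10 so f = g + h
Step 3: On |z| = 1: |g| = 12 and |h| <= 1 + 10 = 11
Step 4: Since 12 > 11, |h| < |g| on |z| = 1, so by Rouche f has the same number of zeros as g inside |z| < 1
Step 5: g(z) = 12z^5 has 5 zeros (at the origin, multiplicity 5) inside |z| < 1. Answer = 5

5


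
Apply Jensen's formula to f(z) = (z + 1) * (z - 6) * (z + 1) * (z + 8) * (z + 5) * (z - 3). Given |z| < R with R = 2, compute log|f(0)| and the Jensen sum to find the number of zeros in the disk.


Jensen's formula: (1/2pi)*integral log|f(Re^it)|dt = log|f(0)| + sum_{|a_k|<R} log(R/|a_k|)
Step 1: f(0) = 1 * (-6) * 1 * 8 * 5 * (-3) = 720
Step 2: log|f(0)| = log|-1| + log|6| + log|-1| + log|-8| + log|-5| + log|3| = 6.5793
Step 3: Zeros inside |z| < 2: -1, -1
Step 4: Jensen sum = log(2/1) + log(2/1) = 1.3863
Step 5: n(R) = number of terms in the Jensen sum = count of zeros inside |z| < 2 = 2

2


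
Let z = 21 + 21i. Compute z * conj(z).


Step 1: conj(z) = 21 - 21i
Step 2: z * conj(z) = 21^2 + 21^2
Step 3: = 441 + 441 = 882

882


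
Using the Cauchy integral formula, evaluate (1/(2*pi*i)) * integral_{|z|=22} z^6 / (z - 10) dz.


Step 1: f(z) = z^6, a = 10 is inside |z| = 22
Step 2: By Cauchy integral formula: (1/(2pi*i)) * integral = f(a)
Step 3: f(10) = 10^6 = 1000000

1000000


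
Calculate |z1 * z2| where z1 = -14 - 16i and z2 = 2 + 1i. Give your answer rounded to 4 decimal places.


Step 1: |z1| = sqrt((-14)^2 + (-16)^2) = sqrt(452)
Step 2: |z2| = sqrt(2^2 + 1^2) = sqrt(5)
Step 3: |z1*z2| = |z1|*|z2| = sqrt(452) * sqrt(5) = sqrt(452 * 5) = sqrt(2260)
Step 4: = 47.5395

47.5395


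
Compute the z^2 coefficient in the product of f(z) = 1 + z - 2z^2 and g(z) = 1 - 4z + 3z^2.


Step 1: z^2 term in f*g comes from: (1)*(3z^2) + (z)*(-4z) + (-2z^2)*(1)
Step 2: = 3 - 4 - 2
Step 3: = -3

-3


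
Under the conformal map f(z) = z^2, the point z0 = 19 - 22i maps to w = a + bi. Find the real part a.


Step 1: z0 = 19 - 22i
Step 2: z0^2 = 19^2 - (-22)^2 - 836i
Step 3: real part = 361 - 484 = -123

-123


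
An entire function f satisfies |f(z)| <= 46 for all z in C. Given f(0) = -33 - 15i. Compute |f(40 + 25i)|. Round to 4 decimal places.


Step 1: By Liouville's theorem, a bounded entire function is constant.
Step 2: f(z) = f(0) = -33 - 15i for all z.
Step 3: |f(w)| = |-33 - 15i| = sqrt(1089 + 225)
Step 4: = 36.2491

36.2491


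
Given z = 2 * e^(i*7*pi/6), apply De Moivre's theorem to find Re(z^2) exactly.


Step 1: By De Moivre's theorem, z^2 = 2^2 * e^(i*2*7*pi/6) = 4 * (cos(7*pi/3) + i*sin(7*pi/3))
Step 2: |z|^2 = 2^2 = 4
Step 3: Reduce the angle mod 2*pi: 7*pi/3 - 2*pi = pi/3
Step 4: cos(pi/3) = 1/2
Step 5: Re(z^2) = 4 * 1/2 = 2

2


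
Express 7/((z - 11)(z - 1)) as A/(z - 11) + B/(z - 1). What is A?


Step 1: Multiply both sides by (z - 11) and set z = 11
Step 2: A = 7 / (11 - 1)
Step 3: A = 7 / 10
Step 4: A = 7/10

7/10


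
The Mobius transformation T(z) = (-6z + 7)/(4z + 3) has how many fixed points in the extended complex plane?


Step 1: Fixed points satisfy T(z) = z
Step 2: 4z^2 + 9z - 7 = 0
Step 3: Discriminant = 9^2 - 4*4*(-7) = 193
Step 4: Number of fixed points = 2

2


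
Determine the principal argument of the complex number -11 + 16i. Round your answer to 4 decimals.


Step 1: z = -11 + 16i
Step 2: arg(z) = atan2(16, -11)
Step 3: arg(z) = 2.1731

2.1731


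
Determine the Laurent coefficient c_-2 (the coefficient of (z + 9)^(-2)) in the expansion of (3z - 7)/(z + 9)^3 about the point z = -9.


Step 1: Write the numerator in powers of (z + 9): 3z - 7 = 3(z + 9) + (3*(-9) - 7) = 3(z + 9) - 34
Step 2: Divide by (z + 9)^3: f(z) = -34(z + 9)^(-3) + 3(z + 9)^(-2)
Step 3: This finite sum is the Laurent series of f about z = -9.
Step 4: Coefficient of (z + 9)^(-2) = coefficient of (z + 9) in the re-centred numerator = 3

3


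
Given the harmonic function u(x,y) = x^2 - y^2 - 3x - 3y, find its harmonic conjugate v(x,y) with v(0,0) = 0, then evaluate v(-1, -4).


Step 1: v_x = -u_y = 2y + 3
Step 2: v_y = u_x = 2x - 3
Step 3: v = 2xy + 3x - 3y + C
Step 4: v(0,0) = 0 => C = 0
Step 5: v(-1, -4) = 17

17


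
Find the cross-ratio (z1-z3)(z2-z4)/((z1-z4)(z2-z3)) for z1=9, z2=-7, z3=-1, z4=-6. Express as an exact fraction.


Step 1: (z1-z3)(z2-z4) = 10 * (-1) = -10
Step 2: (z1-z4)(z2-z3) = 15 * (-6) = -90
Step 3: Cross-ratio = 10/90 = 1/9

1/9


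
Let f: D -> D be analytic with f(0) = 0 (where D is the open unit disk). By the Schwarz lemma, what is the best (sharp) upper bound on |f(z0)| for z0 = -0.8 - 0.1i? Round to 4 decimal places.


Step 1: Schwarz lemma: if f: D -> D is analytic with f(0) = 0, then |f(z)| <= |z| for all z in D, and this is sharp (f(z) = z).
Step 2: |z0|^2 = (-0.8)^2 + (-0.1)^2 = 0.65
Step 3: |z0| = sqrt(0.65) = 0.806226
Step 4: Best bound = |z0| = 0.8062

0.8062


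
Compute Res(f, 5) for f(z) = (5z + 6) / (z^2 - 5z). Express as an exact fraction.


Step 1: Q(z) = z^2 - 5z = (z - 5)(z)
Step 2: Q'(z) = 2z - 5
Step 3: Q'(5) = 5, P(5) = 31
Step 4: Res = P(5)/Q'(5) = 31/5 = 31/5

31/5


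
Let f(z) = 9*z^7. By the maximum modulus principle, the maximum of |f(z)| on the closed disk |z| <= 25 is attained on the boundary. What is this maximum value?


Step 1: On |z| = 25, |f(z)| = 9 * |z|^7 = 9 * 25^7
Step 2: By maximum modulus principle, maximum is on boundary.
Step 3: Maximum = 9 * 6103515625 = 54931640625

54931640625


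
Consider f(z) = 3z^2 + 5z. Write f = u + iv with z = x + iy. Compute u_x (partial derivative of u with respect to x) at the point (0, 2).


Step 1: f(z) = 3(x+iy)^2 + 5(x+iy) + 0
Step 2: u = 3(x^2 - y^2) + 5x + 0
Step 3: u_x = 6x + 5
Step 4: At (0, 2): u_x = 0 + 5 = 5

5


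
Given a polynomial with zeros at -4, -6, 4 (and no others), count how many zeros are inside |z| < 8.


Step 1: Check each root:
  z = -4: |-4| = 4 < 8
  z = -6: |-6| = 6 < 8
  z = 4: |4| = 4 < 8
Step 2: Count = 3

3


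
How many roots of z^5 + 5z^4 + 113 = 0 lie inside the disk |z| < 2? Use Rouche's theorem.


Step 1: On |z| = 2 the three terms have sizes |z^5| = 2^5 = 32, |5z^4| = 5*2^4 = 80, |113| = 113
Step 2: The dominant term is g(z) = 113; let h(z) = z^5 + 5z^4 so f = g + h
Step 3: On |z| = 2: |g| = 113 and |h| <= 32 + 80 = 112
Step 4: Since 113 > 112, |h| < |g| on |z| = 2, so by Rouche f has the same number of zeros as g inside |z| < 2
Step 5: g(z) = 113 is a nonzero constant with no zeros inside |z| < 2. Answer = 0

0


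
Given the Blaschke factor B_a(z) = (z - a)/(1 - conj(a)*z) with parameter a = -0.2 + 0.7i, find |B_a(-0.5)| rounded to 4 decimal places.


Step 1: Numerator z0 - a = -0.5 - (-0.2 + 0.7i) = -0.3 - 0.7i
Step 2: Denominator 1 - conj(a)*z0 = 1 - (-0.2 - 0.7i)*(-0.5) = 0.9 - 0.35i
Step 3: |z0 - a|^2 = (-0.3)^2 + (-0.7)^2 = 0.58; |1 - conj(a)*z0|^2 = 0.9^2 + (-0.35)^2 = 0.9325
Step 4: |B_a(-0.5)| = sqrt(0.58 / 0.9325) = sqrt(0.621984)
Step 5: = 0.7887

0.7887


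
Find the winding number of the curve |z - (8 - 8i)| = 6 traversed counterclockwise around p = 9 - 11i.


Step 1: Center c = (8, -8), radius = 6
Step 2: |p - c|^2 = 1^2 + (-3)^2 = 10
Step 3: r^2 = 36
Step 4: |p-c| < r so winding number = 1

1


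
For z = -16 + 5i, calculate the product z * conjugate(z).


Step 1: conj(z) = -16 - 5i
Step 2: z * conj(z) = (-16)^2 + 5^2
Step 3: = 256 + 25 = 281

281


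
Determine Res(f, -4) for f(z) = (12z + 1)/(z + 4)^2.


Step 1: Pole of order 2 at z = -4
Step 2: Res = lim d/dz [(z + 4)^2 * f(z)] as z -> -4
Step 3: (z + 4)^2 * f(z) = 12z + 1
Step 4: d/dz[12z + 1] = 12

12


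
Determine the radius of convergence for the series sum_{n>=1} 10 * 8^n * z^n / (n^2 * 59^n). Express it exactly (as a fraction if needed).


Step 1: General term a_n = 10 * 8^n / (n^2 * 59^n)
Step 2: By the root test, |a_n|^(1/n) = 10^(1/n) * 8 / (n^(2/n) * 59) -> 8/59 as n -> infinity (since 10^(1/n) -> 1 and n^(2/n) -> 1)
Step 3: R = 1/lim|a_n|^(1/n) = 59/8

59/8


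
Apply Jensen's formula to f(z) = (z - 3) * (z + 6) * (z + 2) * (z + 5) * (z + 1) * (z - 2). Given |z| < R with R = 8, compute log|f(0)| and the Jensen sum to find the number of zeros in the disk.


Jensen's formula: (1/2pi)*integral log|f(Re^it)|dt = log|f(0)| + sum_{|a_k|<R} log(R/|a_k|)
Step 1: f(0) = (-3) * 6 * 2 * 5 * 1 * (-2) = 360
Step 2: log|f(0)| = log|3| + log|-6| + log|-2| + log|-5| + log|-1| + log|2| = 5.8861
Step 3: Zeros inside |z| < 8: 3, -6, -2, -5, -1, 2
Step 4: Jensen sum = log(8/3) + log(8/6) + log(8/2) + log(8/5) + log(8/1) + log(8/2) = 6.5905
Step 5: n(R) = number of terms in the Jensen sum = count of zeros inside |z| < 8 = 6

6


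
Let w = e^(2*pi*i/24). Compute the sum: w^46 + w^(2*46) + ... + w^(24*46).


Step 1: The sum sum_{j=1}^{n} w^(k*j) equals n if n | k, else 0.
Step 2: Here n = 24, k = 46
Step 3: Does n divide k? 24 | 46 -> False
Step 4: Sum = 0

0


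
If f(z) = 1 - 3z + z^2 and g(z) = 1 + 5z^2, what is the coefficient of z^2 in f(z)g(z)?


Step 1: z^2 term in f*g comes from: (1)*(5z^2) + (-3z)*(0) + (z^2)*(1)
Step 2: = 5 + 0 + 1
Step 3: = 6

6


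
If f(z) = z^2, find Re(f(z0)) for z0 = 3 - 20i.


Step 1: z0 = 3 - 20i
Step 2: z0^2 = 3^2 - (-20)^2 - 120i
Step 3: real part = 9 - 400 = -391

-391


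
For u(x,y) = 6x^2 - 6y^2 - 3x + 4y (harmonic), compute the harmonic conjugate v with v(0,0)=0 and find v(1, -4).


Step 1: v_x = -u_y = 12y - 4
Step 2: v_y = u_x = 12x - 3
Step 3: v = 12xy - 4x - 3y + C
Step 4: v(0,0) = 0 => C = 0
Step 5: v(1, -4) = -40

-40


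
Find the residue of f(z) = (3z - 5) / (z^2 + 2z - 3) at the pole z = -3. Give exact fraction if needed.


Step 1: Q(z) = z^2 + 2z - 3 = (z + 3)(z - 1)
Step 2: Q'(z) = 2z + 2
Step 3: Q'(-3) = -4, P(-3) = -14
Step 4: Res = P(-3)/Q'(-3) = -14/(-4) = 7/2

7/2


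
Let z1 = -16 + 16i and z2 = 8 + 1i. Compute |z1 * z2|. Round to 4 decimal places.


Step 1: |z1| = sqrt((-16)^2 + 16^2) = sqrt(512)
Step 2: |z2| = sqrt(8^2 + 1^2) = sqrt(65)
Step 3: |z1*z2| = |z1|*|z2| = sqrt(512) * sqrt(65) = sqrt(512 * 65) = sqrt(33280)
Step 4: = 182.4281

182.4281
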